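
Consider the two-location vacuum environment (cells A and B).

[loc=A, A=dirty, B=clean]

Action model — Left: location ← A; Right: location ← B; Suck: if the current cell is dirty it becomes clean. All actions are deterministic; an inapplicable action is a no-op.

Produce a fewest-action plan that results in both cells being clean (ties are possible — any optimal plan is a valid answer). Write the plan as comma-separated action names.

1. Suck → loc=A A=clean B=clean
min 1: A is dirty, one Suck

Suck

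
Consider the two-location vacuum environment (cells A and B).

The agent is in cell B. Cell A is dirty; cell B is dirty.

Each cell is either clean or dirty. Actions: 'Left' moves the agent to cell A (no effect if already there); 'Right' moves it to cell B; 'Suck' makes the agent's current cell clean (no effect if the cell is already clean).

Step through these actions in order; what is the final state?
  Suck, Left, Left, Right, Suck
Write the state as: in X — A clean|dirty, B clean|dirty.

1. Suck → in B — A dirty, B clean
2. Left → in A — A dirty, B clean
3. Left → in A — A dirty, B clean
4. Right → in B — A dirty, B clean
5. Suck → in B — A dirty, B clean

in B — A dirty, B clean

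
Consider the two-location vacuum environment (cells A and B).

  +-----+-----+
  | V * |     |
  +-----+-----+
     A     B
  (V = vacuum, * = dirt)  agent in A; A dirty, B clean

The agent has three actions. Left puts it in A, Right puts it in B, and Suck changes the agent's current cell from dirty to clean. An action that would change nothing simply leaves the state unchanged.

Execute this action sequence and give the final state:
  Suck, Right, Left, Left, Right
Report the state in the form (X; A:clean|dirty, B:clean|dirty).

(B; A:clean, B:clean)

Suck (#1): (A; A:clean, B:clean)
Right (#2): (B; A:clean, B:clean)
Left (#3): (A; A:clean, B:clean)
Left (#4): (A; A:clean, B:clean)
Right (#5): (B; A:clean, B:clean)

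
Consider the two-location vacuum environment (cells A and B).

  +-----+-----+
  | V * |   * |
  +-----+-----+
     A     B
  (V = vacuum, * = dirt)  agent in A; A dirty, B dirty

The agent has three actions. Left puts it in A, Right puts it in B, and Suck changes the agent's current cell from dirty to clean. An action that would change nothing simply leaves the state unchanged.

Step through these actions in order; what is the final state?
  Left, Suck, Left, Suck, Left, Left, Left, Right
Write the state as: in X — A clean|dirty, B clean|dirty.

in B — A clean, B dirty

Left (#1): in A — A dirty, B dirty
Suck (#2): in A — A clean, B dirty
Left (#3): in A — A clean, B dirty
Suck (#4): in A — A clean, B dirty
Left (#5): in A — A clean, B dirty
Left (#6): in A — A clean, B dirty
Left (#7): in A — A clean, B dirty
Right (#8): in B — A clean, B dirty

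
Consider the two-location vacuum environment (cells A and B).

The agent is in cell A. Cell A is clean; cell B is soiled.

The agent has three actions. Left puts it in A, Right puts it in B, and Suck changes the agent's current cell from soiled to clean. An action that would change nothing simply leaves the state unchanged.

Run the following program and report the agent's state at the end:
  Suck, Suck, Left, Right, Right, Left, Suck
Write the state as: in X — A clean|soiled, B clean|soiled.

Suck (#1): in A — A clean, B soiled
Suck (#2): in A — A clean, B soiled
Left (#3): in A — A clean, B soiled
Right (#4): in B — A clean, B soiled
Right (#5): in B — A clean, B soiled
Left (#6): in A — A clean, B soiled
Suck (#7): in A — A clean, B soiled

in A — A clean, B soiled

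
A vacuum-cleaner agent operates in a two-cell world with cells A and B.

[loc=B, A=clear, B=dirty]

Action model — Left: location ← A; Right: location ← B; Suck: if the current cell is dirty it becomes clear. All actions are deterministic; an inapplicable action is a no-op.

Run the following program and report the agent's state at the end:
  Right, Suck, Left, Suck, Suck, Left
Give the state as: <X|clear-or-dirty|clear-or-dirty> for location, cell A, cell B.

<A|clear|clear>

1. Right → <B|clear|dirty>
2. Suck → <B|clear|clear>
3. Left → <A|clear|clear>
4. Suck → <A|clear|clear>
5. Suck → <A|clear|clear>
6. Left → <A|clear|clear>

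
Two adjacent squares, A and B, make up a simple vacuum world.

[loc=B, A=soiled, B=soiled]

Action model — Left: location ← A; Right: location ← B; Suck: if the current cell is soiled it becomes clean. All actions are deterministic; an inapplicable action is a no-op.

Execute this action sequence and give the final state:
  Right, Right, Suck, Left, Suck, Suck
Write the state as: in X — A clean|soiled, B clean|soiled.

[1] after Right: in B — A soiled, B soiled
[2] after Right: in B — A soiled, B soiled
[3] after Suck: in B — A soiled, B clean
[4] after Left: in A — A soiled, B clean
[5] after Suck: in A — A clean, B clean
[6] after Suck: in A — A clean, B clean

in A — A clean, B clean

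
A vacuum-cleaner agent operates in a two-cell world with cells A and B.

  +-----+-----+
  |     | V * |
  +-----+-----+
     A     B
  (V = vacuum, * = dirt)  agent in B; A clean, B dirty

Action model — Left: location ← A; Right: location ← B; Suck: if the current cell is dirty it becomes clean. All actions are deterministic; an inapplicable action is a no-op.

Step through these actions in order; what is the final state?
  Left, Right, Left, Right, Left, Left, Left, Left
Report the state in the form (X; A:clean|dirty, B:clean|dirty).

(A; A:clean, B:dirty)

t=1 Left ⇒ (A; A:clean, B:dirty)
t=2 Right ⇒ (B; A:clean, B:dirty)
t=3 Left ⇒ (A; A:clean, B:dirty)
t=4 Right ⇒ (B; A:clean, B:dirty)
t=5 Left ⇒ (A; A:clean, B:dirty)
t=6 Left ⇒ (A; A:clean, B:dirty)
t=7 Left ⇒ (A; A:clean, B:dirty)
t=8 Left ⇒ (A; A:clean, B:dirty)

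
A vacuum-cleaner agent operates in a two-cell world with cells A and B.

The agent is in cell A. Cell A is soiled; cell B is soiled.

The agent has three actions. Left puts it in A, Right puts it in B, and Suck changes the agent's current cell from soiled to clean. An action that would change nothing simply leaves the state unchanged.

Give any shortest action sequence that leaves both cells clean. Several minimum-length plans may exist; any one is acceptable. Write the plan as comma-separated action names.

t=1 Suck ⇒ <A|clean|soiled>
t=2 Right ⇒ <B|clean|soiled>
t=3 Suck ⇒ <B|clean|clean>
min 3: Suck A + move + Suck B

Suck, Right, Suck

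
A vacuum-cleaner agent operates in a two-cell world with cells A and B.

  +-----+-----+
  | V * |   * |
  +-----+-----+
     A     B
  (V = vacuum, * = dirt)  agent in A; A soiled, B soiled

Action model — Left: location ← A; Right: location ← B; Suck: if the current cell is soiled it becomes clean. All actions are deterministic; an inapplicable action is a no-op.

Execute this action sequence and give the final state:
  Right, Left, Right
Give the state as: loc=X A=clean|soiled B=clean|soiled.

1. Right → loc=B A=soiled B=soiled
2. Left → loc=A A=soiled B=soiled
3. Right → loc=B A=soiled B=soiled

loc=B A=soiled B=soiled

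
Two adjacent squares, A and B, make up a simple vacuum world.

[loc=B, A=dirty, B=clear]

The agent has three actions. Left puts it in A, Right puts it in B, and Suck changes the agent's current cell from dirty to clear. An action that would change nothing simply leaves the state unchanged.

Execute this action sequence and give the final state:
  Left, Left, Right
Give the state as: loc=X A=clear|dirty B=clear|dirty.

Left (#1): loc=A A=dirty B=clear
Left (#2): loc=A A=dirty B=clear
Right (#3): loc=B A=dirty B=clear

loc=B A=dirty B=clear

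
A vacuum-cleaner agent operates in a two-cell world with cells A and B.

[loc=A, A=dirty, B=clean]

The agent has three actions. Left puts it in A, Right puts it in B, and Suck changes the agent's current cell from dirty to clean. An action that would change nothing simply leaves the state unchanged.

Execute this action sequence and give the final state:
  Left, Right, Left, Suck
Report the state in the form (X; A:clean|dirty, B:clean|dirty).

step 1/4 (Left): (A; A:dirty, B:clean)
step 2/4 (Right): (B; A:dirty, B:clean)
step 3/4 (Left): (A; A:dirty, B:clean)
step 4/4 (Suck): (A; A:clean, B:clean)

(A; A:clean, B:clean)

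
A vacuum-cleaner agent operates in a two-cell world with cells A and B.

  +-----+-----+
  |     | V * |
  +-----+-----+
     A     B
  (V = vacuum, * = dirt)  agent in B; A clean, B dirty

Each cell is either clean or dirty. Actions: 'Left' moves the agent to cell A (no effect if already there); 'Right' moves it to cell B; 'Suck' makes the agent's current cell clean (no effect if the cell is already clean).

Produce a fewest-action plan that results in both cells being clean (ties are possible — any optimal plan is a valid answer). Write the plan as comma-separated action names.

t=1 Suck ⇒ in B — A clean, B clean
min 1: B is dirty, one Suck

Suck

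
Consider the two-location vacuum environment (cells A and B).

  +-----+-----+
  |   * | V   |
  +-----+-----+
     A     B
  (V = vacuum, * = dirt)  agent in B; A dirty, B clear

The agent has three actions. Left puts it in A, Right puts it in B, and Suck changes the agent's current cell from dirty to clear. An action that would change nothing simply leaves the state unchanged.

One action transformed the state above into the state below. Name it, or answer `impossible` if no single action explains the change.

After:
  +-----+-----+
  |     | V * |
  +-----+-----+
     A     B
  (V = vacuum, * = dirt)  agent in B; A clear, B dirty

try  Left: <A|dirty|clear>
try Right: <B|dirty|clear>
try  Suck: <B|dirty|clear>
no single action produces the after-state

impossible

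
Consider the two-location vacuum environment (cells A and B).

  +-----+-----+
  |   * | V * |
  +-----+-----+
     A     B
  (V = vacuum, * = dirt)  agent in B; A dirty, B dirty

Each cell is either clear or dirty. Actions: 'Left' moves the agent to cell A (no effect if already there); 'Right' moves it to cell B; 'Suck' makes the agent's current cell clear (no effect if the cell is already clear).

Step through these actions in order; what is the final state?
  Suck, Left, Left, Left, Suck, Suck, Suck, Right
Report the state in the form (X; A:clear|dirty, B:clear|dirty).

t=1 Suck ⇒ (B; A:dirty, B:clear)
t=2 Left ⇒ (A; A:dirty, B:clear)
t=3 Left ⇒ (A; A:dirty, B:clear)
t=4 Left ⇒ (A; A:dirty, B:clear)
t=5 Suck ⇒ (A; A:clear, B:clear)
t=6 Suck ⇒ (A; A:clear, B:clear)
t=7 Suck ⇒ (A; A:clear, B:clear)
t=8 Right ⇒ (B; A:clear, B:clear)

(B; A:clear, B:clear)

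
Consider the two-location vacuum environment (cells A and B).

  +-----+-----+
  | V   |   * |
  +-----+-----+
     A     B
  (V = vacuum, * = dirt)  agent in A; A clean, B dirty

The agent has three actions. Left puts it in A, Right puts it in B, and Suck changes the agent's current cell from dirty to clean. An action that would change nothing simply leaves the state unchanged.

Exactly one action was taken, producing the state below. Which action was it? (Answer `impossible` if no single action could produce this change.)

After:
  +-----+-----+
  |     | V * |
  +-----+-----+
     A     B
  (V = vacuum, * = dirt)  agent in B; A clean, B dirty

try  Left: <A|clean|dirty>
try Right: <B|clean|dirty>  ← match
try  Suck: <A|clean|dirty>

Right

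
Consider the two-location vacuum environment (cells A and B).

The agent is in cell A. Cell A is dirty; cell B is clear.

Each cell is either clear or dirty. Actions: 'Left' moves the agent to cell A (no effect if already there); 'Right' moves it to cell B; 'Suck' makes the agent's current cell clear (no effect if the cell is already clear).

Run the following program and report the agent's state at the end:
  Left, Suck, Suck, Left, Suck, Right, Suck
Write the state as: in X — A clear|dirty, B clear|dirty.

[1] after Left: in A — A dirty, B clear
[2] after Suck: in A — A clear, B clear
[3] after Suck: in A — A clear, B clear
[4] after Left: in A — A clear, B clear
[5] after Suck: in A — A clear, B clear
[6] after Right: in B — A clear, B clear
[7] after Suck: in B — A clear, B clear

in B — A clear, B clear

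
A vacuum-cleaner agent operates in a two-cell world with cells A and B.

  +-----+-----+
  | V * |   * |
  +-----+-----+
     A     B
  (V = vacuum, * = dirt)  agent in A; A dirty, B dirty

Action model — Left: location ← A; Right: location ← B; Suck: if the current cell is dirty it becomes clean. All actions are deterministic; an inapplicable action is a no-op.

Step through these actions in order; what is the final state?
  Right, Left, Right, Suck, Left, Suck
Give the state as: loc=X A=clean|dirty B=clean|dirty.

1) do Right; now loc=B A=dirty B=dirty
2) do Left; now loc=A A=dirty B=dirty
3) do Right; now loc=B A=dirty B=dirty
4) do Suck; now loc=B A=dirty B=clean
5) do Left; now loc=A A=dirty B=clean
6) do Suck; now loc=A A=clean B=clean

loc=A A=clean B=clean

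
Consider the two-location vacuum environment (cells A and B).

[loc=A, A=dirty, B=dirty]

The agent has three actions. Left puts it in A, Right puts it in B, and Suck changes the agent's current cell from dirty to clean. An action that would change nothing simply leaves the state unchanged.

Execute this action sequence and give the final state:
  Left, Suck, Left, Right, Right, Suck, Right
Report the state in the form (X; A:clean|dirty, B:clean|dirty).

[1] after Left: (A; A:dirty, B:dirty)
[2] after Suck: (A; A:clean, B:dirty)
[3] after Left: (A; A:clean, B:dirty)
[4] after Right: (B; A:clean, B:dirty)
[5] after Right: (B; A:clean, B:dirty)
[6] after Suck: (B; A:clean, B:clean)
[7] after Right: (B; A:clean, B:clean)

(B; A:clean, B:clean)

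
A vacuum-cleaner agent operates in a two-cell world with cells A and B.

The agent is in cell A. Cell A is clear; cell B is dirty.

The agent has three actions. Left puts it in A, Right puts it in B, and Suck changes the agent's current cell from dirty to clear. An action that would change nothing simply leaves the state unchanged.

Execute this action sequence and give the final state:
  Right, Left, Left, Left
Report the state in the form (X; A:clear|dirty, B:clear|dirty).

(A; A:clear, B:dirty)

1) do Right; now (B; A:clear, B:dirty)
2) do Left; now (A; A:clear, B:dirty)
3) do Left; now (A; A:clear, B:dirty)
4) do Left; now (A; A:clear, B:dirty)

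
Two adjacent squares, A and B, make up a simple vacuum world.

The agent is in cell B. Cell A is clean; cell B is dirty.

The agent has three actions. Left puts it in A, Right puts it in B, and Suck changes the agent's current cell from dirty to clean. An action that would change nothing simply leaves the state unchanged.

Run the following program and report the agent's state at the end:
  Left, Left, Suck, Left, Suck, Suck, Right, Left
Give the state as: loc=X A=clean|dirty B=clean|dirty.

loc=A A=clean B=dirty

t=1 Left ⇒ loc=A A=clean B=dirty
t=2 Left ⇒ loc=A A=clean B=dirty
t=3 Suck ⇒ loc=A A=clean B=dirty
t=4 Left ⇒ loc=A A=clean B=dirty
t=5 Suck ⇒ loc=A A=clean B=dirty
t=6 Suck ⇒ loc=A A=clean B=dirty
t=7 Right ⇒ loc=B A=clean B=dirty
t=8 Left ⇒ loc=A A=clean B=dirty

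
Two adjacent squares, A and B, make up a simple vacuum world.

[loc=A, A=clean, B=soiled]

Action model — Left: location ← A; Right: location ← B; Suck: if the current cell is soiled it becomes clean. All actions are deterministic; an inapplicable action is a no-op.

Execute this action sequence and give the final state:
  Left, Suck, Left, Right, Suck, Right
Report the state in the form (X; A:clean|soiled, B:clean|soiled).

(B; A:clean, B:clean)

t=1 Left ⇒ (A; A:clean, B:soiled)
t=2 Suck ⇒ (A; A:clean, B:soiled)
t=3 Left ⇒ (A; A:clean, B:soiled)
t=4 Right ⇒ (B; A:clean, B:soiled)
t=5 Suck ⇒ (B; A:clean, B:clean)
t=6 Right ⇒ (B; A:clean, B:clean)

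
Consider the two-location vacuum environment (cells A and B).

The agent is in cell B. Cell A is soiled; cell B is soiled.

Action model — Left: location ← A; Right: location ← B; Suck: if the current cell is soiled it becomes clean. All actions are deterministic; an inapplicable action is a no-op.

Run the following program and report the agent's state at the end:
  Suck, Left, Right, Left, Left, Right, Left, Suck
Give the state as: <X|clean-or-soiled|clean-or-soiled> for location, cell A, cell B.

<A|clean|clean>

step 1/8 (Suck): <B|soiled|clean>
step 2/8 (Left): <A|soiled|clean>
step 3/8 (Right): <B|soiled|clean>
step 4/8 (Left): <A|soiled|clean>
step 5/8 (Left): <A|soiled|clean>
step 6/8 (Right): <B|soiled|clean>
step 7/8 (Left): <A|soiled|clean>
step 8/8 (Suck): <A|clean|clean>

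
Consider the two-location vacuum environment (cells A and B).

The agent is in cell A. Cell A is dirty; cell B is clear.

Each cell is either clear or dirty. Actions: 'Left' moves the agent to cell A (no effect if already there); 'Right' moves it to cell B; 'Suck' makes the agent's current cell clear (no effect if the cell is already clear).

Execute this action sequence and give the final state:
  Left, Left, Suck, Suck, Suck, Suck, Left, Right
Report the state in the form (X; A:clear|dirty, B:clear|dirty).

Left (#1): (A; A:dirty, B:clear)
Left (#2): (A; A:dirty, B:clear)
Suck (#3): (A; A:clear, B:clear)
Suck (#4): (A; A:clear, B:clear)
Suck (#5): (A; A:clear, B:clear)
Suck (#6): (A; A:clear, B:clear)
Left (#7): (A; A:clear, B:clear)
Right (#8): (B; A:clear, B:clear)

(B; A:clear, B:clear)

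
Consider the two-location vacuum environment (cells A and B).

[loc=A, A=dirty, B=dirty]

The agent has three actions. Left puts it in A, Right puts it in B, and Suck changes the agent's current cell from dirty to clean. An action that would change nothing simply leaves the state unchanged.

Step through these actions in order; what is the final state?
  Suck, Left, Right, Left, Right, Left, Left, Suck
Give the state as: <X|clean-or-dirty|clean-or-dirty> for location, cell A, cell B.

[1] after Suck: <A|clean|dirty>
[2] after Left: <A|clean|dirty>
[3] after Right: <B|clean|dirty>
[4] after Left: <A|clean|dirty>
[5] after Right: <B|clean|dirty>
[6] after Left: <A|clean|dirty>
[7] after Left: <A|clean|dirty>
[8] after Suck: <A|clean|dirty>

<A|clean|dirty>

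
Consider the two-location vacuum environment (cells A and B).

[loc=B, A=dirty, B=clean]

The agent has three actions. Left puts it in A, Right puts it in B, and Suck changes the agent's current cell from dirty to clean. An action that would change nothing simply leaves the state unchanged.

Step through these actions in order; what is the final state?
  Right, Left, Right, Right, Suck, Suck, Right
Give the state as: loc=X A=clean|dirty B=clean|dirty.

1. Right → loc=B A=dirty B=clean
2. Left → loc=A A=dirty B=clean
3. Right → loc=B A=dirty B=clean
4. Right → loc=B A=dirty B=clean
5. Suck → loc=B A=dirty B=clean
6. Suck → loc=B A=dirty B=clean
7. Right → loc=B A=dirty B=clean

loc=B A=dirty B=clean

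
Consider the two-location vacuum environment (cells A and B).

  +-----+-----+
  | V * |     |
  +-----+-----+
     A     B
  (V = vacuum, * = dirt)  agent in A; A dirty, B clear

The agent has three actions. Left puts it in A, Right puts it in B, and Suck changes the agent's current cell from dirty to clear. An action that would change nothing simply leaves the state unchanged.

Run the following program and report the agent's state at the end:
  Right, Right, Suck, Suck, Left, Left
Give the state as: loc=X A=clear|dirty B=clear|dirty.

loc=A A=dirty B=clear

1) do Right; now loc=B A=dirty B=clear
2) do Right; now loc=B A=dirty B=clear
3) do Suck; now loc=B A=dirty B=clear
4) do Suck; now loc=B A=dirty B=clear
5) do Left; now loc=A A=dirty B=clear
6) do Left; now loc=A A=dirty B=clear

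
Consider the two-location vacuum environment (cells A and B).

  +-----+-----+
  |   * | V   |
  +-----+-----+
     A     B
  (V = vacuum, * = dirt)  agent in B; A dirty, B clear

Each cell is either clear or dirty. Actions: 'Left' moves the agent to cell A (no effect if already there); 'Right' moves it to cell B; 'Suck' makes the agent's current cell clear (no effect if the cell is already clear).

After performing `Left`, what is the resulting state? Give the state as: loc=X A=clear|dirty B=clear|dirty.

loc=A A=dirty B=clear

start: loc=B A=dirty B=clear
1) do Left; now loc=A A=dirty B=clear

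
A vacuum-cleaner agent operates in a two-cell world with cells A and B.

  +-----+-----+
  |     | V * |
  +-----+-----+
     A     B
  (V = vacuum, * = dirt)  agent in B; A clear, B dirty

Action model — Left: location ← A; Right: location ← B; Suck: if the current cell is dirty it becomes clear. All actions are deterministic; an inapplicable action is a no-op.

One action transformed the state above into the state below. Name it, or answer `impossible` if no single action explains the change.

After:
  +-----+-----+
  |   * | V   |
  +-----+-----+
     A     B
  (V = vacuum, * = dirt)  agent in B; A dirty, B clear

impossible

try  Left: loc=A A=clear B=dirty
try Right: loc=B A=clear B=dirty
try  Suck: loc=B A=clear B=clear
no single action produces the after-state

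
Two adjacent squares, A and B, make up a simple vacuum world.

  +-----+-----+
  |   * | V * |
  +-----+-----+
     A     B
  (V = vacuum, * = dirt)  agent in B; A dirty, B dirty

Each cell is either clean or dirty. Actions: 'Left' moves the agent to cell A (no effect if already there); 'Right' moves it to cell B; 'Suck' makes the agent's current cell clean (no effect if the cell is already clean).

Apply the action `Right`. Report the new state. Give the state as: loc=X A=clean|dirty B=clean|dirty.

start: loc=B A=dirty B=dirty
step 1/1 (Right): loc=B A=dirty B=dirty

loc=B A=dirty B=dirty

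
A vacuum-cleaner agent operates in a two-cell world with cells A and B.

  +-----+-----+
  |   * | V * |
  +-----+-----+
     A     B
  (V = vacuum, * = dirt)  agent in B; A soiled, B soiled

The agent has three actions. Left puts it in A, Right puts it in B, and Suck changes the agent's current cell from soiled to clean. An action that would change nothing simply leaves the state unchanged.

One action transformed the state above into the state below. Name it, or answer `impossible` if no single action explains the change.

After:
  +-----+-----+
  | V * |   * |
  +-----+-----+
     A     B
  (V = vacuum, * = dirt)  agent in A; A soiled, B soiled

Left

try  Left: <A|soiled|soiled>  ← match
try Right: <B|soiled|soiled>
try  Suck: <B|soiled|clean>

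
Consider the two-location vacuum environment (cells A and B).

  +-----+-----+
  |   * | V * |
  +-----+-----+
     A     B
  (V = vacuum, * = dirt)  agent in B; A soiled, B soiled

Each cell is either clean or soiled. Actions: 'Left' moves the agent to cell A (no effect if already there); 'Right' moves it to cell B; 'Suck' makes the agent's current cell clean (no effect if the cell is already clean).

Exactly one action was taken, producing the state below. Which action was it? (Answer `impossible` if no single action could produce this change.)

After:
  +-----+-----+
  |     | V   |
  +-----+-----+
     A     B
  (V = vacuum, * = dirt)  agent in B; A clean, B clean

try  Left: <A|soiled|soiled>
try Right: <B|soiled|soiled>
try  Suck: <B|soiled|clean>
no single action produces the after-state

impossible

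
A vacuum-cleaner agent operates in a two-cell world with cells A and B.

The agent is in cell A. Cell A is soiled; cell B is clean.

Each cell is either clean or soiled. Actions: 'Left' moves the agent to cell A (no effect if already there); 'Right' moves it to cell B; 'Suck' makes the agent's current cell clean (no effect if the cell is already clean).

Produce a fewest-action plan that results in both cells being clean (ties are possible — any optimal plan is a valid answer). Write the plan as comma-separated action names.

1. Suck → <A|clean|clean>
min 1: A is soiled, one Suck

Suck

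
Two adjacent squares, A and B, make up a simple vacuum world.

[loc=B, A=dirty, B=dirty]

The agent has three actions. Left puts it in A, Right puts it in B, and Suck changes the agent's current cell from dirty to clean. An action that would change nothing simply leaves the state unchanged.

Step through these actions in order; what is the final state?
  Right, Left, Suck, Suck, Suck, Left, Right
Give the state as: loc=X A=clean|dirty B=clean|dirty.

loc=B A=clean B=dirty

Right (#1): loc=B A=dirty B=dirty
Left (#2): loc=A A=dirty B=dirty
Suck (#3): loc=A A=clean B=dirty
Suck (#4): loc=A A=clean B=dirty
Suck (#5): loc=A A=clean B=dirty
Left (#6): loc=A A=clean B=dirty
Right (#7): loc=B A=clean B=dirty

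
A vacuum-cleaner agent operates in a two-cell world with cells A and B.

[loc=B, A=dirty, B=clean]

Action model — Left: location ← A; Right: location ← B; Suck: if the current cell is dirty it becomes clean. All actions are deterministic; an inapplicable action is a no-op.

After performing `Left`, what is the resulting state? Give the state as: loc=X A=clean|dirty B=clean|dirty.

loc=A A=dirty B=clean

start: loc=B A=dirty B=clean
t=1 Left ⇒ loc=A A=dirty B=clean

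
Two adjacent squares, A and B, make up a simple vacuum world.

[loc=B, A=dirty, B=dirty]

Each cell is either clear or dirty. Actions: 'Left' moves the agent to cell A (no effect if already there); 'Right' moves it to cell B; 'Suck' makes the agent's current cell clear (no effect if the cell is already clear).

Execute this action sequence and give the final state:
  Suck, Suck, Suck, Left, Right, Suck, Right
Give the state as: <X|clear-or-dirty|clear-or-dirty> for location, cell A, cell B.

<B|dirty|clear>

1) do Suck; now <B|dirty|clear>
2) do Suck; now <B|dirty|clear>
3) do Suck; now <B|dirty|clear>
4) do Left; now <A|dirty|clear>
5) do Right; now <B|dirty|clear>
6) do Suck; now <B|dirty|clear>
7) do Right; now <B|dirty|clear>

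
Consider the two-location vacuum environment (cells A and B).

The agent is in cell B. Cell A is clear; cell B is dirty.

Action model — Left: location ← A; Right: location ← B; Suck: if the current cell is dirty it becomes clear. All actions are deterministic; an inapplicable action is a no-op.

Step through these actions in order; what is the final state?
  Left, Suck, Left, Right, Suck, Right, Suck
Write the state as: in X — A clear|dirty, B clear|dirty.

in B — A clear, B clear

step 1/7 (Left): in A — A clear, B dirty
step 2/7 (Suck): in A — A clear, B dirty
step 3/7 (Left): in A — A clear, B dirty
step 4/7 (Right): in B — A clear, B dirty
step 5/7 (Suck): in B — A clear, B clear
step 6/7 (Right): in B — A clear, B clear
step 7/7 (Suck): in B — A clear, B clear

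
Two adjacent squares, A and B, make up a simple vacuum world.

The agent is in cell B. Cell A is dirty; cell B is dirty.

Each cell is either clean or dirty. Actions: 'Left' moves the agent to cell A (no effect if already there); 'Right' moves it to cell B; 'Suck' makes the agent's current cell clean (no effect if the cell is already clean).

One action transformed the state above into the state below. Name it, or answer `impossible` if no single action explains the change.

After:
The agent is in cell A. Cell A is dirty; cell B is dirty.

Left

try  Left: <A|dirty|dirty>  ← match
try Right: <B|dirty|dirty>
try  Suck: <B|dirty|clean>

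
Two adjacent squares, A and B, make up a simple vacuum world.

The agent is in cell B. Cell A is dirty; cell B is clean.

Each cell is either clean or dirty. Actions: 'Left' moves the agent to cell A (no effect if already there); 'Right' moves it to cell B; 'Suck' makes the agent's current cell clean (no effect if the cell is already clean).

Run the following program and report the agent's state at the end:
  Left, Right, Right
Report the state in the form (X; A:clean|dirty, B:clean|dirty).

1. Left → (A; A:dirty, B:clean)
2. Right → (B; A:dirty, B:clean)
3. Right → (B; A:dirty, B:clean)

(B; A:dirty, B:clean)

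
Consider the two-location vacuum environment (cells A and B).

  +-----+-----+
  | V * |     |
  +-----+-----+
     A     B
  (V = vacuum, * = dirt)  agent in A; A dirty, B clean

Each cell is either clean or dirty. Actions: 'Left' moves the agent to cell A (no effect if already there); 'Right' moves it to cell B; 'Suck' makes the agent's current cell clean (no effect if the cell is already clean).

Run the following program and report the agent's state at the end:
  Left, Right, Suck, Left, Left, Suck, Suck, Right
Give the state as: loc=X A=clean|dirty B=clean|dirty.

t=1 Left ⇒ loc=A A=dirty B=clean
t=2 Right ⇒ loc=B A=dirty B=clean
t=3 Suck ⇒ loc=B A=dirty B=clean
t=4 Left ⇒ loc=A A=dirty B=clean
t=5 Left ⇒ loc=A A=dirty B=clean
t=6 Suck ⇒ loc=A A=clean B=clean
t=7 Suck ⇒ loc=A A=clean B=clean
t=8 Right ⇒ loc=B A=clean B=clean

loc=B A=clean B=clean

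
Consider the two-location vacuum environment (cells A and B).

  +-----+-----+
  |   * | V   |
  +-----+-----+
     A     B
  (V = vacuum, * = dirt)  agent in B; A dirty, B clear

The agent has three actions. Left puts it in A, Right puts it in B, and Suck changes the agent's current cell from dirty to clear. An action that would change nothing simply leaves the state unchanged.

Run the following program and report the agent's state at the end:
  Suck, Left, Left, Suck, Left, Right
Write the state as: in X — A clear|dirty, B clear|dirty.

in B — A clear, B clear

step 1/6 (Suck): in B — A dirty, B clear
step 2/6 (Left): in A — A dirty, B clear
step 3/6 (Left): in A — A dirty, B clear
step 4/6 (Suck): in A — A clear, B clear
step 5/6 (Left): in A — A clear, B clear
step 6/6 (Right): in B — A clear, B clear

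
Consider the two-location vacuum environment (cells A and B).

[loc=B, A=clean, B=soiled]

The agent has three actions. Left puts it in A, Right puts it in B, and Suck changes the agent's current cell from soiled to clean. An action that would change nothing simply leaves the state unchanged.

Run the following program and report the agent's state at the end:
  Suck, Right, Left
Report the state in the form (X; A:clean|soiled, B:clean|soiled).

(A; A:clean, B:clean)

1. Suck → (B; A:clean, B:clean)
2. Right → (B; A:clean, B:clean)
3. Left → (A; A:clean, B:clean)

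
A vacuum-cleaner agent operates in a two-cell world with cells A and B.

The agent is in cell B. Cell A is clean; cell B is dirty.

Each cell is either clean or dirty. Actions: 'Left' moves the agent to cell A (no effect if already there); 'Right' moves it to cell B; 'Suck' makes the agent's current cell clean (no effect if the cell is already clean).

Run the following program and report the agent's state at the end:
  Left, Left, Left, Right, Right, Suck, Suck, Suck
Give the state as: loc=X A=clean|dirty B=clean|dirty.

1. Left → loc=A A=clean B=dirty
2. Left → loc=A A=clean B=dirty
3. Left → loc=A A=clean B=dirty
4. Right → loc=B A=clean B=dirty
5. Right → loc=B A=clean B=dirty
6. Suck → loc=B A=clean B=clean
7. Suck → loc=B A=clean B=clean
8. Suck → loc=B A=clean B=clean

loc=B A=clean B=clean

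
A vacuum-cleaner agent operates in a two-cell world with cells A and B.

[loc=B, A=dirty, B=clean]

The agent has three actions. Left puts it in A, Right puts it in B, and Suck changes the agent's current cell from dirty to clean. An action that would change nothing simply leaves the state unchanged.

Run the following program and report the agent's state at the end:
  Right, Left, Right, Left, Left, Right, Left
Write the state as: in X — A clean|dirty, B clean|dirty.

in A — A dirty, B clean

[1] after Right: in B — A dirty, B clean
[2] after Left: in A — A dirty, B clean
[3] after Right: in B — A dirty, B clean
[4] after Left: in A — A dirty, B clean
[5] after Left: in A — A dirty, B clean
[6] after Right: in B — A dirty, B clean
[7] after Left: in A — A dirty, B clean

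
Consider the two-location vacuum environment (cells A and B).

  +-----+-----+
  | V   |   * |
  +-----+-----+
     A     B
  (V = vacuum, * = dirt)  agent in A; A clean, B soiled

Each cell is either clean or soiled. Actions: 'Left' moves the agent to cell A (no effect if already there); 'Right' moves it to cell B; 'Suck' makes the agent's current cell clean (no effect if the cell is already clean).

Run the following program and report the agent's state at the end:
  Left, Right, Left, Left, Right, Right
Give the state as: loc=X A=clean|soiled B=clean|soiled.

loc=B A=clean B=soiled

1. Left → loc=A A=clean B=soiled
2. Right → loc=B A=clean B=soiled
3. Left → loc=A A=clean B=soiled
4. Left → loc=A A=clean B=soiled
5. Right → loc=B A=clean B=soiled
6. Right → loc=B A=clean B=soiled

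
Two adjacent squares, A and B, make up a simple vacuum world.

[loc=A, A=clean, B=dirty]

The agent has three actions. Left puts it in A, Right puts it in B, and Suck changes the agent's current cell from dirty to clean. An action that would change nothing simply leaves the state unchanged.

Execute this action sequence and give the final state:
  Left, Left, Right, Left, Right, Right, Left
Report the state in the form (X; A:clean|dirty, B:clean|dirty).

(A; A:clean, B:dirty)

t=1 Left ⇒ (A; A:clean, B:dirty)
t=2 Left ⇒ (A; A:clean, B:dirty)
t=3 Right ⇒ (B; A:clean, B:dirty)
t=4 Left ⇒ (A; A:clean, B:dirty)
t=5 Right ⇒ (B; A:clean, B:dirty)
t=6 Right ⇒ (B; A:clean, B:dirty)
t=7 Left ⇒ (A; A:clean, B:dirty)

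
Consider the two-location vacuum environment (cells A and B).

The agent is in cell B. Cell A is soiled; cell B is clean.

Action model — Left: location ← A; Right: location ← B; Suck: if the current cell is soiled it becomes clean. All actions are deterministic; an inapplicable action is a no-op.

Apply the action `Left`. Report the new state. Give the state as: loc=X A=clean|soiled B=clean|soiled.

loc=A A=soiled B=clean

start: loc=B A=soiled B=clean
1) do Left; now loc=A A=soiled B=clean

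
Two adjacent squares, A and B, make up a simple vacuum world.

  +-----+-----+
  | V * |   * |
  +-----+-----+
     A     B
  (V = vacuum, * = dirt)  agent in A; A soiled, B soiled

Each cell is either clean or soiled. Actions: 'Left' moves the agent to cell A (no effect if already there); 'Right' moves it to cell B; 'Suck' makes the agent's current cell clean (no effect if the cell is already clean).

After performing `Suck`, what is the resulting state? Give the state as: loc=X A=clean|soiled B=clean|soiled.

loc=A A=clean B=soiled

start: loc=A A=soiled B=soiled
step 1/1 (Suck): loc=A A=clean B=soiled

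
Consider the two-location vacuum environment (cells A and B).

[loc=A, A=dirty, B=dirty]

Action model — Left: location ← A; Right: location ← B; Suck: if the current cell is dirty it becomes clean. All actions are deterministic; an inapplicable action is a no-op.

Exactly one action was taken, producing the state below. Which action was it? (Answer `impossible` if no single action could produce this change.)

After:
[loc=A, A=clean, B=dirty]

Suck

try  Left: in A — A dirty, B dirty
try Right: in B — A dirty, B dirty
try  Suck: in A — A clean, B dirty  ← match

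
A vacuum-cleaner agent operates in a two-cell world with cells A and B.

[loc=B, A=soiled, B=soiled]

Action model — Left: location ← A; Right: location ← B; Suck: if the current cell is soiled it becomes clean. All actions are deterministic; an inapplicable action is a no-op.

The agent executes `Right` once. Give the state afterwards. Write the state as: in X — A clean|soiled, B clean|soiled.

start: in B — A soiled, B soiled
Right (#1): in B — A soiled, B soiled

in B — A soiled, B soiled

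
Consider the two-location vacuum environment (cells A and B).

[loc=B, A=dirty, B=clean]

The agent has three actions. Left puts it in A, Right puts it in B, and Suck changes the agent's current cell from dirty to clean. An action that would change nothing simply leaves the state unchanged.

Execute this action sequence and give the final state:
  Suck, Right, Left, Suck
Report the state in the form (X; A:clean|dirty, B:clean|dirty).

1. Suck → (B; A:dirty, B:clean)
2. Right → (B; A:dirty, B:clean)
3. Left → (A; A:dirty, B:clean)
4. Suck → (A; A:clean, B:clean)

(A; A:clean, B:clean)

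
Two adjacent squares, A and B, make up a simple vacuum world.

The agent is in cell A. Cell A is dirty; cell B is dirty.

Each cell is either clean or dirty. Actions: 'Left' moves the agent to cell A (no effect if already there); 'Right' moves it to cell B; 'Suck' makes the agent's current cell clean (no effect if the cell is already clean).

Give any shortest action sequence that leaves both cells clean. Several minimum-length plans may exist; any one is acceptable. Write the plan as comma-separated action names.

Suck, Right, Suck

1. Suck → (A; A:clean, B:dirty)
2. Right → (B; A:clean, B:dirty)
3. Suck → (B; A:clean, B:clean)
min 3: Suck A + move + Suck B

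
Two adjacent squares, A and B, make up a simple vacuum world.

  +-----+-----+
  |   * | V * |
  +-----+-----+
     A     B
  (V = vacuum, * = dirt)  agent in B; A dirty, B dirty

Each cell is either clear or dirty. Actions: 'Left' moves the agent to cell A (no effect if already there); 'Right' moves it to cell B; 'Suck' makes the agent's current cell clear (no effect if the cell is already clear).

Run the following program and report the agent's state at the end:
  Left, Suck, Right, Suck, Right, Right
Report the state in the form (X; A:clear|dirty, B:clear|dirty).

(B; A:clear, B:clear)

t=1 Left ⇒ (A; A:dirty, B:dirty)
t=2 Suck ⇒ (A; A:clear, B:dirty)
t=3 Right ⇒ (B; A:clear, B:dirty)
t=4 Suck ⇒ (B; A:clear, B:clear)
t=5 Right ⇒ (B; A:clear, B:clear)
t=6 Right ⇒ (B; A:clear, B:clear)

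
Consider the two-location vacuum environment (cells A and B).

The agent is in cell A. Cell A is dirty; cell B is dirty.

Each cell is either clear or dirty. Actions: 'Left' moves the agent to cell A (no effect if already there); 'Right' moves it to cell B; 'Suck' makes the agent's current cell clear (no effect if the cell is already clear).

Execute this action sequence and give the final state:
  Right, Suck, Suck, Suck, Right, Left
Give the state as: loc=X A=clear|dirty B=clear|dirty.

loc=A A=dirty B=clear

1. Right → loc=B A=dirty B=dirty
2. Suck → loc=B A=dirty B=clear
3. Suck → loc=B A=dirty B=clear
4. Suck → loc=B A=dirty B=clear
5. Right → loc=B A=dirty B=clear
6. Left → loc=A A=dirty B=clear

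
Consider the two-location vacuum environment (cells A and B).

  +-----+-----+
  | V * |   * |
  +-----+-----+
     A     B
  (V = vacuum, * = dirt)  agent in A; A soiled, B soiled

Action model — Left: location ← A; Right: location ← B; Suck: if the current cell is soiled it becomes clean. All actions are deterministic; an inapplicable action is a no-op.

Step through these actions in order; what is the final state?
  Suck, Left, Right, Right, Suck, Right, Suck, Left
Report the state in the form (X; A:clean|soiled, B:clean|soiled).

(A; A:clean, B:clean)

step 1/8 (Suck): (A; A:clean, B:soiled)
step 2/8 (Left): (A; A:clean, B:soiled)
step 3/8 (Right): (B; A:clean, B:soiled)
step 4/8 (Right): (B; A:clean, B:soiled)
step 5/8 (Suck): (B; A:clean, B:clean)
step 6/8 (Right): (B; A:clean, B:clean)
step 7/8 (Suck): (B; A:clean, B:clean)
step 8/8 (Left): (A; A:clean, B:clean)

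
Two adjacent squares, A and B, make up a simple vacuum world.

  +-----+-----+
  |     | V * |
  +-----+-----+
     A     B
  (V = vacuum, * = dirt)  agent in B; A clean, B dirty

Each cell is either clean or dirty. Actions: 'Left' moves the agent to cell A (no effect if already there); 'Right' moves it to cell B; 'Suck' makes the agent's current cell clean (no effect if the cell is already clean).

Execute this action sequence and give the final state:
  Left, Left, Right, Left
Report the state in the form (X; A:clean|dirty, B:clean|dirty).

(A; A:clean, B:dirty)

Left (#1): (A; A:clean, B:dirty)
Left (#2): (A; A:clean, B:dirty)
Right (#3): (B; A:clean, B:dirty)
Left (#4): (A; A:clean, B:dirty)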